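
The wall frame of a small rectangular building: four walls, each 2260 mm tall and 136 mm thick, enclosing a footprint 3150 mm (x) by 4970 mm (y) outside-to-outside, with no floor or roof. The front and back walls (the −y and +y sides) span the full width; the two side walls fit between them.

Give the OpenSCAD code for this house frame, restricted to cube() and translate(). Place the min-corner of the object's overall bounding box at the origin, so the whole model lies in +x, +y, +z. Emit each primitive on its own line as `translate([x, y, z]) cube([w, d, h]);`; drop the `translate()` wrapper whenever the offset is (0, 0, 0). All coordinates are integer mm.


cube([3150, 136, 2260]);
translate([0, 4834, 0]) cube([3150, 136, 2260]);
translate([0, 136, 0]) cube([136, 4698, 2260]);
translate([3014, 136, 0]) cube([136, 4698, 2260]);


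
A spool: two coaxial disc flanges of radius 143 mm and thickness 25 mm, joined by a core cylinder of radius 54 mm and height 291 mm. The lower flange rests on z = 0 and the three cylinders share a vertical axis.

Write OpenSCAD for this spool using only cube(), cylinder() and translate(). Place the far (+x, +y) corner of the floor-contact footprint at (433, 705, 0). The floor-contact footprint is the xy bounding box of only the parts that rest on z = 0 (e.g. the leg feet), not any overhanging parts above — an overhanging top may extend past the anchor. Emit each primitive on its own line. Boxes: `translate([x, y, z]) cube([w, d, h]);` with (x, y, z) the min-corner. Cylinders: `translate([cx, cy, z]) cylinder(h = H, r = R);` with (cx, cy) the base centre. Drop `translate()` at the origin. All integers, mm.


translate([290, 562, 0]) cylinder(h = 25, r = 143);
translate([290, 562, 25]) cylinder(h = 291, r = 54);
translate([290, 562, 316]) cylinder(h = 25, r = 143);


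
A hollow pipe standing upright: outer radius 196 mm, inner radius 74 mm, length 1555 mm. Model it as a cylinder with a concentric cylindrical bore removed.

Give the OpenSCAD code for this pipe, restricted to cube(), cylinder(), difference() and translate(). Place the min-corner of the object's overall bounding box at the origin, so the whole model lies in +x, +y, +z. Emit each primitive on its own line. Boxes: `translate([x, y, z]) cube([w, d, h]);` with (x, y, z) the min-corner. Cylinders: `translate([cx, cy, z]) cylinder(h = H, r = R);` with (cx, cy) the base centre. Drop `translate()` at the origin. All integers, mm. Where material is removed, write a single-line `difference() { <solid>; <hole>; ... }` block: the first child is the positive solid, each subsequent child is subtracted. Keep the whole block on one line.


difference() { translate([196, 196, 0]) cylinder(h = 1555, r = 196); translate([196, 196, 0]) cylinder(h = 1555, r = 74); }


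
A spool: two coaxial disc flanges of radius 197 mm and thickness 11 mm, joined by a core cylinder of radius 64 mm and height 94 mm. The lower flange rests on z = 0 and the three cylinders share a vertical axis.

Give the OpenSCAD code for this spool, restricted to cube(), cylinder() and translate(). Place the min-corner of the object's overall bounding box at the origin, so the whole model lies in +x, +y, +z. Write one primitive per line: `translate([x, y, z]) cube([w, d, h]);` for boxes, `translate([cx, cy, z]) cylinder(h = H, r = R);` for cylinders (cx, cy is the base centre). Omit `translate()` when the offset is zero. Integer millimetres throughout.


translate([197, 197, 0]) cylinder(h = 11, r = 197);
translate([197, 197, 11]) cylinder(h = 94, r = 64);
translate([197, 197, 105]) cylinder(h = 11, r = 197);


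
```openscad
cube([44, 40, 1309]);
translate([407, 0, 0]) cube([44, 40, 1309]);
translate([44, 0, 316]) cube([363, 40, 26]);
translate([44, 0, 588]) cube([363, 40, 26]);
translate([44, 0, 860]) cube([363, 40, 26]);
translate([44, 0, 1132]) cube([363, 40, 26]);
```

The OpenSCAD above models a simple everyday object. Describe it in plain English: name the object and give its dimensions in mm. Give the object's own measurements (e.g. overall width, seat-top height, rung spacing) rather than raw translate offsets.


A straight ladder. Two 44×40 mm vertical rails, 1309 mm tall, stand 451 mm apart (outside-to-outside) with their front faces coplanar on the −y side. 4 rungs, each 40 mm deep and 26 mm tall, span between the inner faces of the rails, front faces flush with the rails. The lowest rung's underside is at z = 316 mm and rungs are spaced 272 mm apart (underside to underside).


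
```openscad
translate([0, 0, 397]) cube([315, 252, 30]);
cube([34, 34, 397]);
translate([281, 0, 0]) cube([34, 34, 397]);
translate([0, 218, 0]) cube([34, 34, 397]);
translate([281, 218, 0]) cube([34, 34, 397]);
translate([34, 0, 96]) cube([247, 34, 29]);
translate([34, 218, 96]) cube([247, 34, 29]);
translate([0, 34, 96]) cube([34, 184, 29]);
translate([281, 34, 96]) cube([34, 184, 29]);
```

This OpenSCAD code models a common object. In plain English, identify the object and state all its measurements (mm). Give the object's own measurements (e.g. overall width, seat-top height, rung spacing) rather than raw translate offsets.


A simple wooden stool: a rectangular seat 315 mm (x) by 252 mm (y), 30 mm thick, top face at z = 427 mm, on four square legs, each 34×34 mm in cross-section. The legs rest on z = 0, each flush with a corner of the seat. Four stretchers, 34 mm wide and 29 mm tall, connect adjacent legs with their undersides at z = 96 mm, each running between the inner faces of the legs it joins and aligned with the legs' outer faces on the other axis.


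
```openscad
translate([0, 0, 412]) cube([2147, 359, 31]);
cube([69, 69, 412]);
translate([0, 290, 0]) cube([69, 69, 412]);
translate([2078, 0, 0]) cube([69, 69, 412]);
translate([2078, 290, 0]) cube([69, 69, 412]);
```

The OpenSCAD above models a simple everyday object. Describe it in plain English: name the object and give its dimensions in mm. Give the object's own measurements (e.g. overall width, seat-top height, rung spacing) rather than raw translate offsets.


A bench: a 2147×359 mm seat slab, 31 mm thick, top at z = 443 mm, on four 69×69 mm square legs flush with the seat corners and standing on z = 0.


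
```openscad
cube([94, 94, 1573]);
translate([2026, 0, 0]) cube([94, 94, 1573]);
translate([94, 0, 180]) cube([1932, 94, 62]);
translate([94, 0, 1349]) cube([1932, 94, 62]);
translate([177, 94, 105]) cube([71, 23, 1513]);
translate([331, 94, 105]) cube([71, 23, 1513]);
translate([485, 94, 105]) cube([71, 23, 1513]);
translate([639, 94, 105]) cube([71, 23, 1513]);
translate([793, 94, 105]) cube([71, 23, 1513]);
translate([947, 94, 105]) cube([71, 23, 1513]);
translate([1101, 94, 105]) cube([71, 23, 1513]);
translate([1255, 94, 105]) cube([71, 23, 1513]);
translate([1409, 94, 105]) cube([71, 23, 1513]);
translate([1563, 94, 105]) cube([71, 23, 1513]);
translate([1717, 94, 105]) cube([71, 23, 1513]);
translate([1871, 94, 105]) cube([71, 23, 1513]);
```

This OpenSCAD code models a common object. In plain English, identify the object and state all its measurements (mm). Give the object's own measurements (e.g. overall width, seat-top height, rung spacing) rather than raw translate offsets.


A fence section. Two 94×94 mm posts, 1573 mm tall, stand on the floor with a clear span of 1932 mm between their inner faces. Two horizontal rails of 94×62 mm section span the gap between the posts with their undersides at z = 180 mm and z = 1349 mm, flush with the posts' −y face. 12 pickets, each 71 mm wide, 23 mm thick and 1513 mm tall, are fixed to the +y face of the rails with their bottoms at z = 105 mm, spaced across the span with a 83 mm gap after the −x post and between neighbouring pickets, with 84 mm left before the +x post.


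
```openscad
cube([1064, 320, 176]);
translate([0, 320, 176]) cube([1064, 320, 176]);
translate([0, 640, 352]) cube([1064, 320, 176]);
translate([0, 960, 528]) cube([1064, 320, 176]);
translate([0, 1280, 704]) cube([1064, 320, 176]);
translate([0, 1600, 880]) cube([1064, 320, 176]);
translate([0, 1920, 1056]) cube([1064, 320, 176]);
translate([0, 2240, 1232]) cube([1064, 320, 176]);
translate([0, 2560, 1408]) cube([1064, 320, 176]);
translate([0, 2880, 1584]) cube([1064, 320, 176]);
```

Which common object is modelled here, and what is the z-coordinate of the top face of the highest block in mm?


A staircase. The total rise is 1760 mm.

10 identical blocks, each offset up and back from the previous — a staircase. Each step is 176 mm tall and there are 10 of them, so the total rise is 10 × 176 = 1760 mm.


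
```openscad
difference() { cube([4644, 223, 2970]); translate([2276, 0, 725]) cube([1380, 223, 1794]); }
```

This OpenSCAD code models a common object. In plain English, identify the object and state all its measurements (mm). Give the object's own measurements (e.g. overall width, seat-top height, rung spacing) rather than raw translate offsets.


A wall 4644 mm long (x), 223 mm thick (y), 2970 mm tall, with a rectangular window opening cut through it. The opening is 1380 mm wide and 1794 mm tall; its sill is at z = 725 mm and its near (−x) edge is 2276 mm from the wall's −x end. The opening passes through the full wall thickness.


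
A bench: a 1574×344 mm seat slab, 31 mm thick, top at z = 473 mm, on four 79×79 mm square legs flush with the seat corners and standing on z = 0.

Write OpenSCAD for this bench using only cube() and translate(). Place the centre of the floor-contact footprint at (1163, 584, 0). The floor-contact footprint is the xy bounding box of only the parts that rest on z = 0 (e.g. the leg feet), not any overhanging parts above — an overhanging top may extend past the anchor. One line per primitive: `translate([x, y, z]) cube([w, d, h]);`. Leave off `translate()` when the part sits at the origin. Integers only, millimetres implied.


// leg_h = 473 − 31 = 442
translate([376, 412, 442]) cube([1574, 344, 31]);
translate([376, 412, 0]) cube([79, 79, 442]);
translate([376, 677, 0]) cube([79, 79, 442]);
translate([1871, 412, 0]) cube([79, 79, 442]);
translate([1871, 677, 0]) cube([79, 79, 442]);


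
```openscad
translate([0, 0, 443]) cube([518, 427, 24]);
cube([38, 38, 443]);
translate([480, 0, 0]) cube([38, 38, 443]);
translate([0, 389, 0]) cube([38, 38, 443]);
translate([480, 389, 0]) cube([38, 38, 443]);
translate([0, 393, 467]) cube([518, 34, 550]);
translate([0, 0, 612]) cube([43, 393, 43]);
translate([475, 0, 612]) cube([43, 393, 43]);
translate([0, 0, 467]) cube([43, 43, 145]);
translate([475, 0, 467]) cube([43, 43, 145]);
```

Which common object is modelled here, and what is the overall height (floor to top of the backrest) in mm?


A chair. The overall height is 1017 mm.

A slab on four corner posts with a tall panel at the back — a chair. The seat slab sits at z = 443 with thickness 24, and the 550 mm backrest starts at the seat top, so the overall height is 443 + 24 + 550 = 1017 mm.


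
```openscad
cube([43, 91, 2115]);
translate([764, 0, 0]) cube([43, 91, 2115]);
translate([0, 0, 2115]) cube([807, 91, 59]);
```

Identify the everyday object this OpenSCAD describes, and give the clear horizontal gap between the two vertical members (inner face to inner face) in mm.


A door frame. The clear opening width is 721 mm.

Two 2115 mm tall posts with a header on top — a door frame. The left jamb is 43 mm wide at x = 0; the right jamb starts at x = 764. The clear opening is 764 − 43 = 721 mm.


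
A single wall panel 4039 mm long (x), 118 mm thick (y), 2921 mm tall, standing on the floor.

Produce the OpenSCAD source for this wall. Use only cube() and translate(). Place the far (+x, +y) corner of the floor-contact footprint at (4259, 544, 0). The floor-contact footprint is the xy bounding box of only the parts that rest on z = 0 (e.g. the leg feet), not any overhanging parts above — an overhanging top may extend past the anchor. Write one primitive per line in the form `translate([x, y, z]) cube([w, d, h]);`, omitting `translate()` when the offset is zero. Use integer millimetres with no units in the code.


translate([220, 426, 0]) cube([4039, 118, 2921]);


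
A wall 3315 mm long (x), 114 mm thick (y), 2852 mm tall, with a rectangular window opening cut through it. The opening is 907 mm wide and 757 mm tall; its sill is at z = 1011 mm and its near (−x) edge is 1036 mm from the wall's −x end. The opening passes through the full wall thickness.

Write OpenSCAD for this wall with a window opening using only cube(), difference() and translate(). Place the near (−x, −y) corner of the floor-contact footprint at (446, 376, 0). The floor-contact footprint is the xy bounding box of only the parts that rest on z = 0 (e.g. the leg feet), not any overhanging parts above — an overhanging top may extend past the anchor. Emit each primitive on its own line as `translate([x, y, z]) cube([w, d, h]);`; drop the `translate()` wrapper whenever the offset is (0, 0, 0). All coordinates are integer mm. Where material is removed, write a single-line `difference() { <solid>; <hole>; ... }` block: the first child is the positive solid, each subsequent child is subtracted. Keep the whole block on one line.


difference() { translate([446, 376, 0]) cube([3315, 114, 2852]); translate([1482, 376, 1011]) cube([907, 114, 757]); }


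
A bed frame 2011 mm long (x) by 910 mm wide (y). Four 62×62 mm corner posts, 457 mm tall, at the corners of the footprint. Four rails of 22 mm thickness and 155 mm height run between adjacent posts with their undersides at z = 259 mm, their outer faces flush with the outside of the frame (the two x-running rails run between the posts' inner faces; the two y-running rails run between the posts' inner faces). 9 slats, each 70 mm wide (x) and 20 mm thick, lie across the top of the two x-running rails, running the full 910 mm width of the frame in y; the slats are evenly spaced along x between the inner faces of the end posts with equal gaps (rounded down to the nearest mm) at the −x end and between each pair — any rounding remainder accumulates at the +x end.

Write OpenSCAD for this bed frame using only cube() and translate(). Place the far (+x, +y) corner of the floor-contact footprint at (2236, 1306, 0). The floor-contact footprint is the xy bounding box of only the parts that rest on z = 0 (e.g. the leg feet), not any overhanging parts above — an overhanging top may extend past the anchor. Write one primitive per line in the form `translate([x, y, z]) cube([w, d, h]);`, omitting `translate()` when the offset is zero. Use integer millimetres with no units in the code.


translate([225, 396, 0]) cube([62, 62, 457]);
translate([225, 1244, 0]) cube([62, 62, 457]);
translate([2174, 396, 0]) cube([62, 62, 457]);
translate([2174, 1244, 0]) cube([62, 62, 457]);
translate([287, 396, 259]) cube([1887, 22, 155]);
translate([287, 1284, 259]) cube([1887, 22, 155]);
translate([225, 458, 259]) cube([22, 786, 155]);
translate([2214, 458, 259]) cube([22, 786, 155]);
translate([412, 396, 414]) cube([70, 910, 20]);
translate([607, 396, 414]) cube([70, 910, 20]);
translate([802, 396, 414]) cube([70, 910, 20]);
translate([997, 396, 414]) cube([70, 910, 20]);
translate([1192, 396, 414]) cube([70, 910, 20]);
translate([1387, 396, 414]) cube([70, 910, 20]);
translate([1582, 396, 414]) cube([70, 910, 20]);
translate([1777, 396, 414]) cube([70, 910, 20]);
translate([1972, 396, 414]) cube([70, 910, 20]);


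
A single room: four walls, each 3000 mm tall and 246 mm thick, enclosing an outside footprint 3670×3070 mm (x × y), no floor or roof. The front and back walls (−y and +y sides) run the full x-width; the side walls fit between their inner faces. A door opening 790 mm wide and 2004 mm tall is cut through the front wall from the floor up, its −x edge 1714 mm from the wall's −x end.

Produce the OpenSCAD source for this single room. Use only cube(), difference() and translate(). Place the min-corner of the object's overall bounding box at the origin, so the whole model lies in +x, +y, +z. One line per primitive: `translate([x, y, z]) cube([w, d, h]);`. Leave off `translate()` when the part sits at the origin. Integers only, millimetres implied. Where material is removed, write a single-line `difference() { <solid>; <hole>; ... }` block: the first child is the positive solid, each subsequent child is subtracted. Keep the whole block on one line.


difference() { cube([3670, 246, 3000]); translate([1714, 0, 0]) cube([790, 246, 2004]); }
translate([0, 2824, 0]) cube([3670, 246, 3000]);
translate([0, 246, 0]) cube([246, 2578, 3000]);
translate([3424, 246, 0]) cube([246, 2578, 3000]);


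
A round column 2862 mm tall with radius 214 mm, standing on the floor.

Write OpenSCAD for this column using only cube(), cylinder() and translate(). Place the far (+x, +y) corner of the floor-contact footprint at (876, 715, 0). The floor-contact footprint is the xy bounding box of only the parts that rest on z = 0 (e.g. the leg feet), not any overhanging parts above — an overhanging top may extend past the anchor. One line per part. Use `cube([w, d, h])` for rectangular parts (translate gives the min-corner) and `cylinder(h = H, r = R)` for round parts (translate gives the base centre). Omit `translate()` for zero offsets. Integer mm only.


translate([662, 501, 0]) cylinder(h = 2862, r = 214);


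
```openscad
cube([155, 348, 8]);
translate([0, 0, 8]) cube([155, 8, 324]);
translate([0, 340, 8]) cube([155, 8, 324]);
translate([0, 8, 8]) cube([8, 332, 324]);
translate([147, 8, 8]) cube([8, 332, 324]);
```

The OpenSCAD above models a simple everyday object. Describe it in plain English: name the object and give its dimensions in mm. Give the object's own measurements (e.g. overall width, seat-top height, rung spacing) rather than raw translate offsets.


An open-topped rectangular box: outside dimensions 155×348×332 mm, with a uniform wall and base thickness of 8 mm. The base is a full 155×348 slab on the floor; four walls sit on top of the base. The front and back walls (the −y and +y sides) span the full width; the two side walls fit between them.


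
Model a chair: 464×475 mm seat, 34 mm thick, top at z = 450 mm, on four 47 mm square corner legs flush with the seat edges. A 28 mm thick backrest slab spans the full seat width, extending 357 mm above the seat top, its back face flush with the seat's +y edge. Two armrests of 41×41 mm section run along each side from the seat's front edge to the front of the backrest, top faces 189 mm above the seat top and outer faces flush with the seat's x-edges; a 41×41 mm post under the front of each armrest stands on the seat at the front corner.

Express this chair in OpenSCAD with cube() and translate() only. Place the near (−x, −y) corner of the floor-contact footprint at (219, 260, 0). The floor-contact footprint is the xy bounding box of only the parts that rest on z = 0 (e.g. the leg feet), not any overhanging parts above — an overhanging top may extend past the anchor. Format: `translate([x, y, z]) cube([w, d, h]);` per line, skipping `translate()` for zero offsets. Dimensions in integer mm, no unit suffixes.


translate([219, 260, 416]) cube([464, 475, 34]);
translate([219, 260, 0]) cube([47, 47, 416]);
translate([636, 260, 0]) cube([47, 47, 416]);
translate([219, 688, 0]) cube([47, 47, 416]);
translate([636, 688, 0]) cube([47, 47, 416]);
translate([219, 707, 450]) cube([464, 28, 357]);
translate([219, 260, 598]) cube([41, 447, 41]);
translate([642, 260, 598]) cube([41, 447, 41]);
translate([219, 260, 450]) cube([41, 41, 148]);
translate([642, 260, 450]) cube([41, 41, 148]);


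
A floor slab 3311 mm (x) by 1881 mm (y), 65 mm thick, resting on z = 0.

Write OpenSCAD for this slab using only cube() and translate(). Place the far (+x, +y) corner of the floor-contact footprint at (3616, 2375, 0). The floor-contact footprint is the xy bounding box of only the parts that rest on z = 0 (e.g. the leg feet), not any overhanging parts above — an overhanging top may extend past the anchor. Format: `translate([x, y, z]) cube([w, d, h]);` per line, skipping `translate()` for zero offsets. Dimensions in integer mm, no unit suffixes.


translate([305, 494, 0]) cube([3311, 1881, 65]);


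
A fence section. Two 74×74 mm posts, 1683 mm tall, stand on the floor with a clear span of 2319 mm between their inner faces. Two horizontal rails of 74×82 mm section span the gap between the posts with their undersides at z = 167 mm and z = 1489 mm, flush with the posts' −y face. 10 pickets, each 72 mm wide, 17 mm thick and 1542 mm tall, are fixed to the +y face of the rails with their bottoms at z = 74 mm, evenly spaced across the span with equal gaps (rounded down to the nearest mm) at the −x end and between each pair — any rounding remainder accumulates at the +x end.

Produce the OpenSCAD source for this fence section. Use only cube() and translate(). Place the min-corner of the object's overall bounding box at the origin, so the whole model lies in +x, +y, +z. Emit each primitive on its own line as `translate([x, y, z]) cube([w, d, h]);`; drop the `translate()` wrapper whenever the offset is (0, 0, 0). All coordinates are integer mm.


cube([74, 74, 1683]);
translate([2393, 0, 0]) cube([74, 74, 1683]);
translate([74, 0, 167]) cube([2319, 74, 82]);
translate([74, 0, 1489]) cube([2319, 74, 82]);
translate([219, 74, 74]) cube([72, 17, 1542]);
translate([436, 74, 74]) cube([72, 17, 1542]);
translate([653, 74, 74]) cube([72, 17, 1542]);
translate([870, 74, 74]) cube([72, 17, 1542]);
translate([1087, 74, 74]) cube([72, 17, 1542]);
translate([1304, 74, 74]) cube([72, 17, 1542]);
translate([1521, 74, 74]) cube([72, 17, 1542]);
translate([1738, 74, 74]) cube([72, 17, 1542]);
translate([1955, 74, 74]) cube([72, 17, 1542]);
translate([2172, 74, 74]) cube([72, 17, 1542]);


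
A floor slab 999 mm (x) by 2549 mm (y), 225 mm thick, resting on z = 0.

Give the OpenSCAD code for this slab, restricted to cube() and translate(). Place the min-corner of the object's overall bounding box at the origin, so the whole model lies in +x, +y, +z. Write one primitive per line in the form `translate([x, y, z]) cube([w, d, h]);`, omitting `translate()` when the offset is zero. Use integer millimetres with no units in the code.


cube([999, 2549, 225]);


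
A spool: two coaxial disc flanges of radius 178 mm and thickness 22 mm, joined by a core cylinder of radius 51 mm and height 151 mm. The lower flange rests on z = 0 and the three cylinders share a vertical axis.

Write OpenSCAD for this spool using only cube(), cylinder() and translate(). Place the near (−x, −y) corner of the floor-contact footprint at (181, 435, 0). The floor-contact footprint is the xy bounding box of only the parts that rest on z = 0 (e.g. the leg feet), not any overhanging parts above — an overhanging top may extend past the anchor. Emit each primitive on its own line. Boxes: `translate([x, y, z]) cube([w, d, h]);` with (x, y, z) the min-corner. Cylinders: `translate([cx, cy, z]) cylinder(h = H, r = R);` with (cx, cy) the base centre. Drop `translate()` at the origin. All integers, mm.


translate([359, 613, 0]) cylinder(h = 22, r = 178);
translate([359, 613, 22]) cylinder(h = 151, r = 51);
translate([359, 613, 173]) cylinder(h = 22, r = 178);


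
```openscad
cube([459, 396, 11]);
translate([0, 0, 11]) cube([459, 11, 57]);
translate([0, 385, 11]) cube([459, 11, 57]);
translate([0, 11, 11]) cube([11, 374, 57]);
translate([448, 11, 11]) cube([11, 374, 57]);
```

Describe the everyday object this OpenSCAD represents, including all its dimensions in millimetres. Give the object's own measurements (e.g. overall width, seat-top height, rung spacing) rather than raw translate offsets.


An open-topped rectangular box: outside dimensions 459×396×68 mm, with a uniform wall and base thickness of 11 mm. The base is a full 459×396 slab on the floor; four walls sit on top of the base. The front and back walls (the −y and +y sides) span the full width; the two side walls fit between them.


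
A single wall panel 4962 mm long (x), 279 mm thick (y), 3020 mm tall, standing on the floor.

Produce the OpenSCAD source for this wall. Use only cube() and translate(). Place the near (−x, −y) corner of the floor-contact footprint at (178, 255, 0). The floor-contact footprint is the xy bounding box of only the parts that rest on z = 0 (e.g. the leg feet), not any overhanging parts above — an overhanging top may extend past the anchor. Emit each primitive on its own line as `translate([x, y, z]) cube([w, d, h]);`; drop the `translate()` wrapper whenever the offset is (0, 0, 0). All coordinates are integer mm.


translate([178, 255, 0]) cube([4962, 279, 3020]);


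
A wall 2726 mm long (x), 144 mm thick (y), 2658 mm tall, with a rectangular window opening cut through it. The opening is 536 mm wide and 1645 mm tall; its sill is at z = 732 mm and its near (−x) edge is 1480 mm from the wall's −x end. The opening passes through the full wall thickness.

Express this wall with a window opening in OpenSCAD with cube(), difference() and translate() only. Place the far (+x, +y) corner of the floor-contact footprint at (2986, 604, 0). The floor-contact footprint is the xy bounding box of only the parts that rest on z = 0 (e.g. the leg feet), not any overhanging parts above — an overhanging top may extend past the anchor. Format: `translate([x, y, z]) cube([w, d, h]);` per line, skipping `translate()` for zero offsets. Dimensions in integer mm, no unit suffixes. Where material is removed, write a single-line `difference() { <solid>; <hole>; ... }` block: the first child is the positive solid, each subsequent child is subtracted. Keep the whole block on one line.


difference() { translate([260, 460, 0]) cube([2726, 144, 2658]); translate([1740, 460, 732]) cube([536, 144, 1645]); }


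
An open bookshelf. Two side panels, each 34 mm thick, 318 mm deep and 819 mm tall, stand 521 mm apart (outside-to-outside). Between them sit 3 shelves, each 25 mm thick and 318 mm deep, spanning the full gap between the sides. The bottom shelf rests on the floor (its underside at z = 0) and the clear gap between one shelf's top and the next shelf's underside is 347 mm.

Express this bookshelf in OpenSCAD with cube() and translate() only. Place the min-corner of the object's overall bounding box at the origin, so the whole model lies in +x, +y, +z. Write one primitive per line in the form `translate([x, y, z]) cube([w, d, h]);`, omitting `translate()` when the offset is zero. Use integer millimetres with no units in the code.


cube([34, 318, 819]);
translate([487, 0, 0]) cube([34, 318, 819]);
translate([34, 0, 0]) cube([453, 318, 25]);
translate([34, 0, 372]) cube([453, 318, 25]);
translate([34, 0, 744]) cube([453, 318, 25]);


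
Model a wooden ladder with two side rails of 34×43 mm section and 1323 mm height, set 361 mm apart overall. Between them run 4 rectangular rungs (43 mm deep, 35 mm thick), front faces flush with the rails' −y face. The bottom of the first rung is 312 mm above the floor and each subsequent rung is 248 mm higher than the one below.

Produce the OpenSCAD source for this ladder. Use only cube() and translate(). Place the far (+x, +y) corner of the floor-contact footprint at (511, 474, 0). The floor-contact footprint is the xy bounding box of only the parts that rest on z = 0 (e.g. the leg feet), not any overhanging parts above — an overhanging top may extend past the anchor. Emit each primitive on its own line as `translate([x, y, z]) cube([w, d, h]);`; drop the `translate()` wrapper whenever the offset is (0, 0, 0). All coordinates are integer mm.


// rung span = 361 - 2*34 = 293
// rung[k] z = 312 + k*248
translate([150, 431, 0]) cube([34, 43, 1323]);
translate([477, 431, 0]) cube([34, 43, 1323]);
translate([184, 431, 312]) cube([293, 43, 35]);
translate([184, 431, 560]) cube([293, 43, 35]);
translate([184, 431, 808]) cube([293, 43, 35]);
translate([184, 431, 1056]) cube([293, 43, 35]);


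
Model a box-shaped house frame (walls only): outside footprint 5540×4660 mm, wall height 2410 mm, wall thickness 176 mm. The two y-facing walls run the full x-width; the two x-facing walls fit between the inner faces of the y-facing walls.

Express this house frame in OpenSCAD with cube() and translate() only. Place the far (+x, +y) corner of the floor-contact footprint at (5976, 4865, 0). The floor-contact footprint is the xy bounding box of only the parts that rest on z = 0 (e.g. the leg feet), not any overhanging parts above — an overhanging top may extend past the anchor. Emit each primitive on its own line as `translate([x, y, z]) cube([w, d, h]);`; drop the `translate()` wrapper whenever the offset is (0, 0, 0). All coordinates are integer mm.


translate([436, 205, 0]) cube([5540, 176, 2410]);
translate([436, 4689, 0]) cube([5540, 176, 2410]);
translate([436, 381, 0]) cube([176, 4308, 2410]);
translate([5800, 381, 0]) cube([176, 4308, 2410]);


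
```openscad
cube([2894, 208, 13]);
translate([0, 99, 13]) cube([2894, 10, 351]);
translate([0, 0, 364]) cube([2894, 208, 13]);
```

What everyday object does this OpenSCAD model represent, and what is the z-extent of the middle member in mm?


An I-beam. The web height is 351 mm.

Two wide flanges with a thin centred web — an I-beam. Overall 377 mm minus two 13 mm flanges gives a web of 377 − 2·13 = 351 mm.


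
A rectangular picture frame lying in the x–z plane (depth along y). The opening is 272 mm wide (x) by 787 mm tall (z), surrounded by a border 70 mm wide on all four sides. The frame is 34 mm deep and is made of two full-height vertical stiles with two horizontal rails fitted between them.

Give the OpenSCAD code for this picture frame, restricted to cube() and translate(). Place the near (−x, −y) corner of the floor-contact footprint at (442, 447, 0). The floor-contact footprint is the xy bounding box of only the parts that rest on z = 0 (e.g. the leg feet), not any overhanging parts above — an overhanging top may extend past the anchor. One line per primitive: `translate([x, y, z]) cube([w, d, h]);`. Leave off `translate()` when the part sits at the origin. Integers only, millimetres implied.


translate([442, 447, 0]) cube([70, 34, 927]);
translate([784, 447, 0]) cube([70, 34, 927]);
translate([512, 447, 0]) cube([272, 34, 70]);
translate([512, 447, 857]) cube([272, 34, 70]);


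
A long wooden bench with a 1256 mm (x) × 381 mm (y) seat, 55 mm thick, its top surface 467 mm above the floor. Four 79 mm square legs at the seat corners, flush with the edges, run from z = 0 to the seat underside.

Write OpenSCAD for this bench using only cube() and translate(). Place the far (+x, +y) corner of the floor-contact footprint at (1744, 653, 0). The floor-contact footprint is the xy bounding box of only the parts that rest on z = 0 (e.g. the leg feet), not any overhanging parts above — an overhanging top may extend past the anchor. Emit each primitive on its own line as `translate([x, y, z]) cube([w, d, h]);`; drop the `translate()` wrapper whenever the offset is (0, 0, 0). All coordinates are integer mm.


// leg_h = 467 − 55 = 412
translate([488, 272, 412]) cube([1256, 381, 55]);
translate([488, 272, 0]) cube([79, 79, 412]);
translate([488, 574, 0]) cube([79, 79, 412]);
translate([1665, 272, 0]) cube([79, 79, 412]);
translate([1665, 574, 0]) cube([79, 79, 412]);


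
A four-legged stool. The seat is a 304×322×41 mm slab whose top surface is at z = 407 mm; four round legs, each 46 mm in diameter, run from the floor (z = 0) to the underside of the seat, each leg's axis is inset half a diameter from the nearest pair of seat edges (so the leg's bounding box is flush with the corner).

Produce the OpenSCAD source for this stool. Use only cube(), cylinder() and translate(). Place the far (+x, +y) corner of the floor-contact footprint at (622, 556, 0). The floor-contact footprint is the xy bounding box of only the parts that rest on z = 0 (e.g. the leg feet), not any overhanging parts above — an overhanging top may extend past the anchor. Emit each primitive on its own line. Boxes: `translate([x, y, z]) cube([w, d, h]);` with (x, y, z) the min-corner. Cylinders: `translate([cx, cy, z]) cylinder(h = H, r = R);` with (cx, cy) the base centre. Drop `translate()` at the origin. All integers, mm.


translate([318, 234, 366]) cube([304, 322, 41]);
translate([341, 257, 0]) cylinder(h = 366, r = 23);
translate([599, 257, 0]) cylinder(h = 366, r = 23);
translate([341, 533, 0]) cylinder(h = 366, r = 23);
translate([599, 533, 0]) cylinder(h = 366, r = 23);


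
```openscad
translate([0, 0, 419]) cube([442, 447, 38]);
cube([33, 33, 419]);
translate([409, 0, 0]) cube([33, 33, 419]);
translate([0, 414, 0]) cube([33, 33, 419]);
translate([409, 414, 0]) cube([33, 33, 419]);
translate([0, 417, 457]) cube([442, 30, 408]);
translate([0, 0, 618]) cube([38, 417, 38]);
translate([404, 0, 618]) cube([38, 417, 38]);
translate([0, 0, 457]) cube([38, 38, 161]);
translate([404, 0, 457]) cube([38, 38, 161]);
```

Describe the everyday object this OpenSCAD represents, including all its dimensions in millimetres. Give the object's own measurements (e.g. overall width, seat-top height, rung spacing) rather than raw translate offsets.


A chair. The seat is a 442×447×38 mm slab with its top at z = 457 mm, on four 33×33 mm corner legs (flush with the seat edges, standing on z = 0). A flat backrest 30 mm thick, 408 mm tall, spans the full seat width and rises from the seat top along its +y edge, rear face flush with the rear of the seat. Two armrests of 38×38 mm section run along each side from the seat's front edge to the front of the backrest, top faces 199 mm above the seat top and outer faces flush with the seat's x-edges; a 38×38 mm post under the front of each armrest stands on the seat at the front corner.


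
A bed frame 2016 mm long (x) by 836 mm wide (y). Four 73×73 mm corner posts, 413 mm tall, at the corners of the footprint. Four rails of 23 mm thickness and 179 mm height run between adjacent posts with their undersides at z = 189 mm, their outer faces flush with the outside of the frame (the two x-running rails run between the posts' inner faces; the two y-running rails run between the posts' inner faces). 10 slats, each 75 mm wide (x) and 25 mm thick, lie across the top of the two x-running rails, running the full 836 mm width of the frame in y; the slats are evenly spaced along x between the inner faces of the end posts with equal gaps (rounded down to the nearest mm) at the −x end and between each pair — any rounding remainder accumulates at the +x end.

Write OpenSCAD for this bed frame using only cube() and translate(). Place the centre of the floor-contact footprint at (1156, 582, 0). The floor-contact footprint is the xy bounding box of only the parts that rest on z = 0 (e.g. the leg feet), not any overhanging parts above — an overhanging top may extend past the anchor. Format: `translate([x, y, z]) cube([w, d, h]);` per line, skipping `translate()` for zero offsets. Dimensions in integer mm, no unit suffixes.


translate([148, 164, 0]) cube([73, 73, 413]);
translate([148, 927, 0]) cube([73, 73, 413]);
translate([2091, 164, 0]) cube([73, 73, 413]);
translate([2091, 927, 0]) cube([73, 73, 413]);
translate([221, 164, 189]) cube([1870, 23, 179]);
translate([221, 977, 189]) cube([1870, 23, 179]);
translate([148, 237, 189]) cube([23, 690, 179]);
translate([2141, 237, 189]) cube([23, 690, 179]);
translate([322, 164, 368]) cube([75, 836, 25]);
translate([498, 164, 368]) cube([75, 836, 25]);
translate([674, 164, 368]) cube([75, 836, 25]);
translate([850, 164, 368]) cube([75, 836, 25]);
translate([1026, 164, 368]) cube([75, 836, 25]);
translate([1202, 164, 368]) cube([75, 836, 25]);
translate([1378, 164, 368]) cube([75, 836, 25]);
translate([1554, 164, 368]) cube([75, 836, 25]);
translate([1730, 164, 368]) cube([75, 836, 25]);
translate([1906, 164, 368]) cube([75, 836, 25]);


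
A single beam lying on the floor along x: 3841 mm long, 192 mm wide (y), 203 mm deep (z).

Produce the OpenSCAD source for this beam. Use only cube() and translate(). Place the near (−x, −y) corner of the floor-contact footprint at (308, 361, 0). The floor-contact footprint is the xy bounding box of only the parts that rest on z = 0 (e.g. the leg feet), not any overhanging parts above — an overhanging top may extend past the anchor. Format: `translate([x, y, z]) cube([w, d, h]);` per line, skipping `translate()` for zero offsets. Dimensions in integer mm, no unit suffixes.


translate([308, 361, 0]) cube([3841, 192, 203]);


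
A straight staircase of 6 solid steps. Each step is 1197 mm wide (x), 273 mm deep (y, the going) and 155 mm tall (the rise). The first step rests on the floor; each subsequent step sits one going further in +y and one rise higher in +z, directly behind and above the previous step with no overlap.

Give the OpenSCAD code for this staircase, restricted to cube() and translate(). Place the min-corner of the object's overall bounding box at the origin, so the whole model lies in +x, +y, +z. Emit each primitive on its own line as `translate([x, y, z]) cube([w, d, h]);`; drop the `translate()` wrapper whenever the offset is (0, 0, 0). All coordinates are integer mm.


cube([1197, 273, 155]);
translate([0, 273, 155]) cube([1197, 273, 155]);
translate([0, 546, 310]) cube([1197, 273, 155]);
translate([0, 819, 465]) cube([1197, 273, 155]);
translate([0, 1092, 620]) cube([1197, 273, 155]);
translate([0, 1365, 775]) cube([1197, 273, 155]);


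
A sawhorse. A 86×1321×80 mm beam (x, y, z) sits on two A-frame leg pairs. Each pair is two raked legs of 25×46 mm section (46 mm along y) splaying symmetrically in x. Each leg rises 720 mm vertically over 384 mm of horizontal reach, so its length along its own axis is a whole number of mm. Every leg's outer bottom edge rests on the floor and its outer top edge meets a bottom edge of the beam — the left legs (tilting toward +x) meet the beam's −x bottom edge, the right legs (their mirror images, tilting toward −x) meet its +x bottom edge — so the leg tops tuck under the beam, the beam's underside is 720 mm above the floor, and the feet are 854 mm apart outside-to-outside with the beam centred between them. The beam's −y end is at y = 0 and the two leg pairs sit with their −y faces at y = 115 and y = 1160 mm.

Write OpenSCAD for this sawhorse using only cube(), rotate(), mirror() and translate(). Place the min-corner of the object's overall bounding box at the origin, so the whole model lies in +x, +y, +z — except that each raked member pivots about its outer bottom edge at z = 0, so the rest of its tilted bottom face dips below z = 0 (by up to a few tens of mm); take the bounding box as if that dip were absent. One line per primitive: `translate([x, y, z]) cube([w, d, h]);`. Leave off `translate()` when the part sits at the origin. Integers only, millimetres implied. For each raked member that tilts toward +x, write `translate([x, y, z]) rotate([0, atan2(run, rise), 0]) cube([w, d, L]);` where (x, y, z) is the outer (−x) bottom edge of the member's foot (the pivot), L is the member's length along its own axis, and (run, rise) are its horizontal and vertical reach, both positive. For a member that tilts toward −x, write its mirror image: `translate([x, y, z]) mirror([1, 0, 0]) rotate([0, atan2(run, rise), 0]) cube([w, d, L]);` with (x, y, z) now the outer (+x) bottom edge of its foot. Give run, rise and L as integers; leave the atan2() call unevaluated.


translate([384, 0, 720]) cube([86, 1321, 80]);
translate([0, 115, 0]) rotate([0, atan2(384, 720), 0]) cube([25, 46, 816]);
translate([854, 115, 0]) mirror([1, 0, 0]) rotate([0, atan2(384, 720), 0]) cube([25, 46, 816]);
translate([0, 1160, 0]) rotate([0, atan2(384, 720), 0]) cube([25, 46, 816]);
translate([854, 1160, 0]) mirror([1, 0, 0]) rotate([0, atan2(384, 720), 0]) cube([25, 46, 816]);


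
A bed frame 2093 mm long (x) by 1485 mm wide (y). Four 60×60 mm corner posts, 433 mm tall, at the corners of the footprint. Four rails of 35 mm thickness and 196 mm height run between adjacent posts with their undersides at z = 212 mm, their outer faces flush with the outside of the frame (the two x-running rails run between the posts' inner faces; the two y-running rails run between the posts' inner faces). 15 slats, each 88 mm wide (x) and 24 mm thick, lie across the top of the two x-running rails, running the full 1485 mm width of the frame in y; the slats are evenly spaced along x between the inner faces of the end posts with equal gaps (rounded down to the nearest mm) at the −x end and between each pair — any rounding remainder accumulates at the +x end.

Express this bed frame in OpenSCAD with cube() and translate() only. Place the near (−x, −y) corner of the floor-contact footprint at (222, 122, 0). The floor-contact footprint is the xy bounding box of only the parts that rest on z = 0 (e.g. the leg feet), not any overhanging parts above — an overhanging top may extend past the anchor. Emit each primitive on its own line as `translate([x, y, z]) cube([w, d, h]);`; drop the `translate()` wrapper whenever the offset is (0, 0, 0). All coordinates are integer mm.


translate([222, 122, 0]) cube([60, 60, 433]);
translate([222, 1547, 0]) cube([60, 60, 433]);
translate([2255, 122, 0]) cube([60, 60, 433]);
translate([2255, 1547, 0]) cube([60, 60, 433]);
translate([282, 122, 212]) cube([1973, 35, 196]);
translate([282, 1572, 212]) cube([1973, 35, 196]);
translate([222, 182, 212]) cube([35, 1365, 196]);
translate([2280, 182, 212]) cube([35, 1365, 196]);
translate([322, 122, 408]) cube([88, 1485, 24]);
translate([450, 122, 408]) cube([88, 1485, 24]);
translate([578, 122, 408]) cube([88, 1485, 24]);
translate([706, 122, 408]) cube([88, 1485, 24]);
translate([834, 122, 408]) cube([88, 1485, 24]);
translate([962, 122, 408]) cube([88, 1485, 24]);
translate([1090, 122, 408]) cube([88, 1485, 24]);
translate([1218, 122, 408]) cube([88, 1485, 24]);
translate([1346, 122, 408]) cube([88, 1485, 24]);
translate([1474, 122, 408]) cube([88, 1485, 24]);
translate([1602, 122, 408]) cube([88, 1485, 24]);
translate([1730, 122, 408]) cube([88, 1485, 24]);
translate([1858, 122, 408]) cube([88, 1485, 24]);
translate([1986, 122, 408]) cube([88, 1485, 24]);
translate([2114, 122, 408]) cube([88, 1485, 24]);
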